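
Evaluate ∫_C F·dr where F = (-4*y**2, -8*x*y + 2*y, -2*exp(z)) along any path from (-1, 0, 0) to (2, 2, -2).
-26 - 2*exp(-2)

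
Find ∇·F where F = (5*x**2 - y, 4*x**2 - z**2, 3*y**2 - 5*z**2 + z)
10*x - 10*z + 1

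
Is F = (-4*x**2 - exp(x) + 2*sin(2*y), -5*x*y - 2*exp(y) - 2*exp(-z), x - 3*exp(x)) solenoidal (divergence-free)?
No, ∇·F = -13*x - exp(x) - 2*exp(y)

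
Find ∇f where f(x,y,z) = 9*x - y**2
(9, -2*y, 0)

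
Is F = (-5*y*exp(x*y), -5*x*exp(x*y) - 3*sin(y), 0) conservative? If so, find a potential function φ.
Yes, F is conservative. φ = -5*exp(x*y) + 3*cos(y)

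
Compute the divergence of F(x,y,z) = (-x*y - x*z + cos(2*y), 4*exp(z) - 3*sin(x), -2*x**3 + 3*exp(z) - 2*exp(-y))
-y - z + 3*exp(z)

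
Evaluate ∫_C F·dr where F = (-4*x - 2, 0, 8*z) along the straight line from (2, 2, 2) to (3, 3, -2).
-12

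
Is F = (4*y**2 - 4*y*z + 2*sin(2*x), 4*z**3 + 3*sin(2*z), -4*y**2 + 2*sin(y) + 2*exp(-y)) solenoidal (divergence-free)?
No, ∇·F = 4*cos(2*x)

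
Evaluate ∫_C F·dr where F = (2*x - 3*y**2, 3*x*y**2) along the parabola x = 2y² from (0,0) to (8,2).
272/5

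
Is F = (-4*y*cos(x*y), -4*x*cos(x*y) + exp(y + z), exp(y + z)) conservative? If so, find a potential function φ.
Yes, F is conservative. φ = exp(y + z) - 4*sin(x*y)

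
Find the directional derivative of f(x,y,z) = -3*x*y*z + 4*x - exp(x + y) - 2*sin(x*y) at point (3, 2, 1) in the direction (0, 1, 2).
-sqrt(5)*(6*cos(6) + 45 + exp(5))/5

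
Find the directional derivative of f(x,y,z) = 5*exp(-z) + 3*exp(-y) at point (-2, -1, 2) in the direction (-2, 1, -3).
3*sqrt(14)*(5 - exp(3))*exp(-2)/14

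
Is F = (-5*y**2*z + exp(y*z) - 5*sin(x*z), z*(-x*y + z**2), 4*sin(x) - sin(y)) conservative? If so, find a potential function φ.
No, ∇×F = (x*y - 3*z**2 - cos(y), -5*x*cos(x*z) - 5*y**2 + y*exp(y*z) - 4*cos(x), z*(9*y - exp(y*z))) ≠ 0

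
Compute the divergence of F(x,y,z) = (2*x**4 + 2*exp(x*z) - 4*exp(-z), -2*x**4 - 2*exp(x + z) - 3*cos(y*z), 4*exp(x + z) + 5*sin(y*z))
8*x**3 + 5*y*cos(y*z) + 2*z*exp(x*z) + 3*z*sin(y*z) + 4*exp(x + z)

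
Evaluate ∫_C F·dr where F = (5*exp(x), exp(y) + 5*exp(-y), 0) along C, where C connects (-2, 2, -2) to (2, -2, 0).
-2*sinh(2)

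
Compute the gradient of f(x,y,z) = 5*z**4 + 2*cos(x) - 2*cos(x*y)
(2*y*sin(x*y) - 2*sin(x), 2*x*sin(x*y), 20*z**3)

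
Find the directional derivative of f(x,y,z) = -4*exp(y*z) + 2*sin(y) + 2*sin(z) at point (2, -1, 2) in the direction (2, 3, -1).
sqrt(14)*(-14 - exp(2)*cos(2) + 3*exp(2)*cos(1))*exp(-2)/7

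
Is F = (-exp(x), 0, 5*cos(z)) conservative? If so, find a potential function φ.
Yes, F is conservative. φ = -exp(x) + 5*sin(z)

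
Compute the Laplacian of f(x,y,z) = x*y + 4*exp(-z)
4*exp(-z)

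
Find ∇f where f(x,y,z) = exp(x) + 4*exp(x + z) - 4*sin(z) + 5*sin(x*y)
(5*y*cos(x*y) + exp(x) + 4*exp(x + z), 5*x*cos(x*y), 4*exp(x + z) - 4*cos(z))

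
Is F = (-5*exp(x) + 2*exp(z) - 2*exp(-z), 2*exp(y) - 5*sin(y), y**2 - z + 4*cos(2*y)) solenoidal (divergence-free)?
No, ∇·F = -5*exp(x) + 2*exp(y) - 5*cos(y) - 1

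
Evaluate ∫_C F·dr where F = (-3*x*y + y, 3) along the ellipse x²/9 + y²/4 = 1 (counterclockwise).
-6*pi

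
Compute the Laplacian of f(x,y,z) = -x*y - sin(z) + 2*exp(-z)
sin(z) + 2*exp(-z)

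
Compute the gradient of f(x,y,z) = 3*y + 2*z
(0, 3, 2)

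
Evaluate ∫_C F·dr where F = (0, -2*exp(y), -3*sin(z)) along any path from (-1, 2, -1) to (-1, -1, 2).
-3*cos(1) + 3*cos(2) - 2*exp(-1) + 2*exp(2)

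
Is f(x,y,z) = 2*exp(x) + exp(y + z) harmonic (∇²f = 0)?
No, ∇²f = 2*exp(x) + 2*exp(y + z)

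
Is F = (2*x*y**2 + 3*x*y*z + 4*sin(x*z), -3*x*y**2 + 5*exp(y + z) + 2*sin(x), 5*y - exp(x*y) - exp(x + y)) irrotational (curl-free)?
No, ∇×F = (-x*exp(x*y) - exp(x + y) - 5*exp(y + z) + 5, 3*x*y + 4*x*cos(x*z) + y*exp(x*y) + exp(x + y), -4*x*y - 3*x*z - 3*y**2 + 2*cos(x))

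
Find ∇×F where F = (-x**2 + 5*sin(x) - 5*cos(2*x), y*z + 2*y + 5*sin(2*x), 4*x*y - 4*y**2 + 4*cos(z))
(4*x - 9*y, -4*y, 10*cos(2*x))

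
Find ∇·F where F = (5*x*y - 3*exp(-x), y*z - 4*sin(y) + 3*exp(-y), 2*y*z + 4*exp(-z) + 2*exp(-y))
7*y + z - 4*cos(y) - 4*exp(-z) - 3*exp(-y) + 3*exp(-x)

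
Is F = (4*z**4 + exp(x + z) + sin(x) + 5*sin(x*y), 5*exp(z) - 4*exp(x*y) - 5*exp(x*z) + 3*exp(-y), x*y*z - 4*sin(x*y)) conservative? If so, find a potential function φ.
No, ∇×F = (x*z + 5*x*exp(x*z) - 4*x*cos(x*y) - 5*exp(z), -y*z + 4*y*cos(x*y) + 16*z**3 + exp(x + z), -5*x*cos(x*y) - 4*y*exp(x*y) - 5*z*exp(x*z)) ≠ 0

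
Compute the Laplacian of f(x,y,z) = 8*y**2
16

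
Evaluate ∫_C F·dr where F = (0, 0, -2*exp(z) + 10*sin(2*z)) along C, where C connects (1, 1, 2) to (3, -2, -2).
4*sinh(2)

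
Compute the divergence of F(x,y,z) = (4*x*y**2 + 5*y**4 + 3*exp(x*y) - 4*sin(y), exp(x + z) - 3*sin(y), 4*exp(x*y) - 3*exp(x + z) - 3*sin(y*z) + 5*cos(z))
4*y**2 + 3*y*exp(x*y) - 3*y*cos(y*z) - 3*exp(x + z) - 5*sin(z) - 3*cos(y)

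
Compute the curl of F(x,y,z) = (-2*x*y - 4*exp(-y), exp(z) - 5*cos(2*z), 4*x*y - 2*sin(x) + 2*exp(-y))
(4*x - exp(z) - 10*sin(2*z) - 2*exp(-y), -4*y + 2*cos(x), 2*x - 4*exp(-y))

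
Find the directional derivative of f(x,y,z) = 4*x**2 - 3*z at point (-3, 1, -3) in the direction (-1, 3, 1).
21*sqrt(11)/11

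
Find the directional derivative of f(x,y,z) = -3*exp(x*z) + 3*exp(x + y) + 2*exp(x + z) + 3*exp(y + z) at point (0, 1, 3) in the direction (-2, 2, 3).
sqrt(17)*(18 + 2*exp(3) + 15*exp(4))/17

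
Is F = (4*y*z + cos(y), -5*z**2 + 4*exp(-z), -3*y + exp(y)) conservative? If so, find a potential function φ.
No, ∇×F = (10*z + exp(y) - 3 + 4*exp(-z), 4*y, -4*z + sin(y)) ≠ 0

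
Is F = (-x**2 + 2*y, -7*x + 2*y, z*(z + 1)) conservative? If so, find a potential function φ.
No, ∇×F = (0, 0, -9) ≠ 0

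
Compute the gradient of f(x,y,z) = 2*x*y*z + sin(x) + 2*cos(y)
(2*y*z + cos(x), 2*x*z - 2*sin(y), 2*x*y)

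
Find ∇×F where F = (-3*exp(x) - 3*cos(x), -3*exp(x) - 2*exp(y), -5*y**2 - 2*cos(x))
(-10*y, -2*sin(x), -3*exp(x))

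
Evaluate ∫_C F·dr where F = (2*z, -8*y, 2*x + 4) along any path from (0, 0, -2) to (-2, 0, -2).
8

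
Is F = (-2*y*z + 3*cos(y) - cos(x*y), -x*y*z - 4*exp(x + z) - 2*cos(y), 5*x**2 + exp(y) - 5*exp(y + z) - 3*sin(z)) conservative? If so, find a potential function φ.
No, ∇×F = (x*y + exp(y) + 4*exp(x + z) - 5*exp(y + z), -10*x - 2*y, -x*sin(x*y) - y*z + 2*z - 4*exp(x + z) + 3*sin(y)) ≠ 0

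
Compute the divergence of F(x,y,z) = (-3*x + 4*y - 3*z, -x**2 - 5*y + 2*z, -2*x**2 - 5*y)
-8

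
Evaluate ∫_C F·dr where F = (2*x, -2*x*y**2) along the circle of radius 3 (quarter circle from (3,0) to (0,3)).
-81*pi/8 - 9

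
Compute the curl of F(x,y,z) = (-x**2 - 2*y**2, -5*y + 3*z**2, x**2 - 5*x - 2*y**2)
(-4*y - 6*z, 5 - 2*x, 4*y)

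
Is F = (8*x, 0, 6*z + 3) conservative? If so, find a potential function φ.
Yes, F is conservative. φ = 4*x**2 + 3*z**2 + 3*z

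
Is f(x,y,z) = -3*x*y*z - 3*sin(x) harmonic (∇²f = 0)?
No, ∇²f = 3*sin(x)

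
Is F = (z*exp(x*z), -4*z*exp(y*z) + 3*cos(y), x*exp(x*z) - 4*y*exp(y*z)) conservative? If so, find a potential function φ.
Yes, F is conservative. φ = exp(x*z) - 4*exp(y*z) + 3*sin(y)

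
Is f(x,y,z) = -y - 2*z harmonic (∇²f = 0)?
Yes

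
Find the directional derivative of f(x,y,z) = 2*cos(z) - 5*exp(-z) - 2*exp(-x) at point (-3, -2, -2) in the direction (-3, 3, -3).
-sqrt(3)*(2*sin(2) + 5*exp(2) + 2*exp(3))/3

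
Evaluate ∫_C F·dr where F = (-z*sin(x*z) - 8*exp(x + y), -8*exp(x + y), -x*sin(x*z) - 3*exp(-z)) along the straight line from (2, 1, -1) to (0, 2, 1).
-8*exp(2) - 3*E - cos(2) + 1 + 3*exp(-1) + 8*exp(3)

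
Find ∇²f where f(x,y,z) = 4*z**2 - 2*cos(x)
2*cos(x) + 8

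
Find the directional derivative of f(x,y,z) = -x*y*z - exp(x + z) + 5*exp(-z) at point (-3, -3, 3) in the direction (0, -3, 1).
sqrt(10)*(-37*exp(3) - 5)*exp(-3)/10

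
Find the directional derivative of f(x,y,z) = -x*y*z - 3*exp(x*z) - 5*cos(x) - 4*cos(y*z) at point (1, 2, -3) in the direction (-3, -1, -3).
3*sqrt(19)*(-5*exp(3) - 5*exp(3)*sin(1) + 4*exp(3)*sin(6) - 6)*exp(-3)/19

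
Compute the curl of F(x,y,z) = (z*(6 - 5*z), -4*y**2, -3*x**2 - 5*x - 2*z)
(0, 6*x - 10*z + 11, 0)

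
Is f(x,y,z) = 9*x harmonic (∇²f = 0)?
Yes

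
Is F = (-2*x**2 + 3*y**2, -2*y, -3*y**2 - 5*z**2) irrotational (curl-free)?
No, ∇×F = (-6*y, 0, -6*y)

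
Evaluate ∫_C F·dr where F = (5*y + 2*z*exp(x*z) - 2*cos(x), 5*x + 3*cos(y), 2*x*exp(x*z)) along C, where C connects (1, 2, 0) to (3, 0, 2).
-12 - 3*sin(2) - 2*sin(3) + 2*sin(1) + 2*exp(6)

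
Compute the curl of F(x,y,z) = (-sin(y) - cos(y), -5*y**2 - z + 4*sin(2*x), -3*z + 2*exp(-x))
(1, 2*exp(-x), 8*cos(2*x) + sqrt(2)*cos(y + pi/4))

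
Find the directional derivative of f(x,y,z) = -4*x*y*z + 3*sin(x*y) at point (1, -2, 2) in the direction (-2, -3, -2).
3*sqrt(17)*(-8 + cos(2))/17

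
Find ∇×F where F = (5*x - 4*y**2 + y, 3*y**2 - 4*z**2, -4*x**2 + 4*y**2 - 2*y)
(8*y + 8*z - 2, 8*x, 8*y - 1)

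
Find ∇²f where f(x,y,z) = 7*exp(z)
7*exp(z)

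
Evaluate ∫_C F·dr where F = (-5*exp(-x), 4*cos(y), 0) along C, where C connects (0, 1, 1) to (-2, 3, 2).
-5 - 4*sin(1) + 4*sin(3) + 5*exp(2)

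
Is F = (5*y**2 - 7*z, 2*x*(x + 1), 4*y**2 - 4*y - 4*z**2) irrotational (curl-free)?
No, ∇×F = (8*y - 4, -7, 4*x - 10*y + 2)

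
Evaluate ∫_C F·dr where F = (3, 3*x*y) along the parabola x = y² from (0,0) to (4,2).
24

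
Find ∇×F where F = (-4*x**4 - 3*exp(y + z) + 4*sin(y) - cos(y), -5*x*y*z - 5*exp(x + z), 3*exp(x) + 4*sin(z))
(5*x*y + 5*exp(x + z), -3*exp(x) - 3*exp(y + z), -5*y*z - 5*exp(x + z) + 3*exp(y + z) - sin(y) - 4*cos(y))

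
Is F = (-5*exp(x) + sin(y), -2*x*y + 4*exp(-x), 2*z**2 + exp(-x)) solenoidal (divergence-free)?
No, ∇·F = -2*x + 4*z - 5*exp(x)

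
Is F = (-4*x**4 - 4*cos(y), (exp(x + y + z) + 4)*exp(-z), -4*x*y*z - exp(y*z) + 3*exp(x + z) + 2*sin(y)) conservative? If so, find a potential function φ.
No, ∇×F = (-4*x*z - z*exp(y*z) + 2*cos(y) + 4*exp(-z), 4*y*z - 3*exp(x + z), exp(x + y) - 4*sin(y)) ≠ 0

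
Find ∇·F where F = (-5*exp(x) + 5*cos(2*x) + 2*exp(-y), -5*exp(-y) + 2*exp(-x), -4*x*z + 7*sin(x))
-4*x - 5*exp(x) - 10*sin(2*x) + 5*exp(-y)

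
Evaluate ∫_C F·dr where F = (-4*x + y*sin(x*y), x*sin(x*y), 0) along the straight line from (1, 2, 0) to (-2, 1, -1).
-6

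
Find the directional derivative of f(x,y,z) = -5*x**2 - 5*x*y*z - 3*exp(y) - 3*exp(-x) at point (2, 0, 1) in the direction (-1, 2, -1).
sqrt(6)*(-exp(2) - 1/2)*exp(-2)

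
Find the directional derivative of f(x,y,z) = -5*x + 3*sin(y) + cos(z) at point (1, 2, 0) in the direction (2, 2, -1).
-10/3 + 2*cos(2)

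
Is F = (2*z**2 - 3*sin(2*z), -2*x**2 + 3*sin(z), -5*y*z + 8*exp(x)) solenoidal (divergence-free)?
No, ∇·F = -5*y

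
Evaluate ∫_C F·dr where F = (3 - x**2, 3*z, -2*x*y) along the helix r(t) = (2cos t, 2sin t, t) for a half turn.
-56/3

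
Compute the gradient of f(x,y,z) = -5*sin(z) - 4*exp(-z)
(0, 0, -5*cos(z) + 4*exp(-z))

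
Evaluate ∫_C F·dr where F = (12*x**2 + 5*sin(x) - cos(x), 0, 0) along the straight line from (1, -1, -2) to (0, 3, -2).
-9 + sin(1) + 5*cos(1)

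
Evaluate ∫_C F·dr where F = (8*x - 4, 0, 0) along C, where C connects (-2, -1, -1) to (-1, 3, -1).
-16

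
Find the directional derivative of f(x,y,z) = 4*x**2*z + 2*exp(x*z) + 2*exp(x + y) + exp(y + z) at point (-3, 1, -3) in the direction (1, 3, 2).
sqrt(14)*(-18*exp(11) + 13 + 144*exp(2))*exp(-2)/14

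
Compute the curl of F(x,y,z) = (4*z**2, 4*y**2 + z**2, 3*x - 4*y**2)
(-8*y - 2*z, 8*z - 3, 0)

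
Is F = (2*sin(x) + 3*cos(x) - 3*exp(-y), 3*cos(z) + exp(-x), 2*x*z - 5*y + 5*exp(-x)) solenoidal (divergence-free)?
No, ∇·F = 2*x - 3*sin(x) + 2*cos(x)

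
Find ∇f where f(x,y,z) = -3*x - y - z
(-3, -1, -1)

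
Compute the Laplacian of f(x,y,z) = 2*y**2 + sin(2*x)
4 - 4*sin(2*x)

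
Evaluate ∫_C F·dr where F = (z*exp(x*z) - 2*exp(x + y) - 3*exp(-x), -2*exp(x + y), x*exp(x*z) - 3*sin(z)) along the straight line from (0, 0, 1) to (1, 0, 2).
-2*E - 2 - 3*cos(1) + 3*cos(2) + 3*exp(-1) + exp(2)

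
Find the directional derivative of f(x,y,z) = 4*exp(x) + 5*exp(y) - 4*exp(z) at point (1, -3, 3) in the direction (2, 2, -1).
2*(5 + 2*(2 + exp(2))*exp(4))*exp(-3)/3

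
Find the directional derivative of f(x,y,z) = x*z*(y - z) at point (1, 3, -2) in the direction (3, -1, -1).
-35*sqrt(11)/11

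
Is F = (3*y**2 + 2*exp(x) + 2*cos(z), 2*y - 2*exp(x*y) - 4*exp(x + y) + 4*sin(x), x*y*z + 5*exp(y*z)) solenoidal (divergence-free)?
No, ∇·F = x*y - 2*x*exp(x*y) + 5*y*exp(y*z) + 2*exp(x) - 4*exp(x + y) + 2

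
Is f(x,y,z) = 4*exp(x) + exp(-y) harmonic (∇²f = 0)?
No, ∇²f = 4*exp(x) + exp(-y)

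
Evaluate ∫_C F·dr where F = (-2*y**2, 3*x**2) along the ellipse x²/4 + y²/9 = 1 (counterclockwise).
0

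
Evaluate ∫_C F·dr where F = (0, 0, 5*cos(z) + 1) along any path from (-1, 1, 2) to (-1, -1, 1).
-5*sin(2) - 1 + 5*sin(1)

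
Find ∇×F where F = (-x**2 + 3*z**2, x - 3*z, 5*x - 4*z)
(3, 6*z - 5, 1)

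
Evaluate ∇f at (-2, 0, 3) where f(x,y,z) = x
(1, 0, 0)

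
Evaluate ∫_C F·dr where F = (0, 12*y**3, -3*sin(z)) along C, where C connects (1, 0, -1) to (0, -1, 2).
-3*cos(1) + 3*cos(2) + 3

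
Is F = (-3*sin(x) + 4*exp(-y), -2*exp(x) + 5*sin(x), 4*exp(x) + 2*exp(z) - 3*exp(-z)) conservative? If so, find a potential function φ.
No, ∇×F = (0, -4*exp(x), -2*exp(x) + 5*cos(x) + 4*exp(-y)) ≠ 0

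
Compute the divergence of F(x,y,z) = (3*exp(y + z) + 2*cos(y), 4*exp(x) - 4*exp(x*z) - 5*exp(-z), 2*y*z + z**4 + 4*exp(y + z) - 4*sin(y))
2*y + 4*z**3 + 4*exp(y + z)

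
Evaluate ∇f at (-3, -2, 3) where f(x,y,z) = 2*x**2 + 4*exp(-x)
(-4*exp(3) - 12, 0, 0)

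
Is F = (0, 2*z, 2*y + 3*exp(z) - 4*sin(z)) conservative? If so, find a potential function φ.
Yes, F is conservative. φ = 2*y*z + 3*exp(z) + 4*cos(z)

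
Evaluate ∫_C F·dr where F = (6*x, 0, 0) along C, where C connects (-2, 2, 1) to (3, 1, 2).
15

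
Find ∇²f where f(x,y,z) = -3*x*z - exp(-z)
-exp(-z)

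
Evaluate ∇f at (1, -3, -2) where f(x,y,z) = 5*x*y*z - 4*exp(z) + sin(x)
(cos(1) + 30, -10, -15 - 4*exp(-2))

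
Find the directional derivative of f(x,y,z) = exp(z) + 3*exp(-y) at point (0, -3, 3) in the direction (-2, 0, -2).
-sqrt(2)*exp(3)/2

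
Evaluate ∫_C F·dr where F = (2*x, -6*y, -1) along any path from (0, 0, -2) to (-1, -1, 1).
-5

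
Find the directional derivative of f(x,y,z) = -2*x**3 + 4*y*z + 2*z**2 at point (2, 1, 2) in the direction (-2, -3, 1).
18*sqrt(14)/7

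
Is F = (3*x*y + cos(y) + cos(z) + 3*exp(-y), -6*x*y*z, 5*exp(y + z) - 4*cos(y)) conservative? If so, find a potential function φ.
No, ∇×F = (6*x*y + 5*exp(y + z) + 4*sin(y), -sin(z), -3*x - 6*y*z + sin(y) + 3*exp(-y)) ≠ 0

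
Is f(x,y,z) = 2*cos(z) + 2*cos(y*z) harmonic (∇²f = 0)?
No, ∇²f = -2*y**2*cos(y*z) - 2*z**2*cos(y*z) - 2*cos(z)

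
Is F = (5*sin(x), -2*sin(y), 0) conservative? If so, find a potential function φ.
Yes, F is conservative. φ = -5*cos(x) + 2*cos(y)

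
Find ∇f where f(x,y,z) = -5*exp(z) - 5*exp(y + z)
(0, -5*exp(y + z), -5*exp(z) - 5*exp(y + z))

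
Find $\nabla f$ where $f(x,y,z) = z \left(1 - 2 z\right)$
(0, 0, 1 - 4*z)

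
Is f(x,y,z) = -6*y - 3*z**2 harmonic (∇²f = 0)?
No, ∇²f = -6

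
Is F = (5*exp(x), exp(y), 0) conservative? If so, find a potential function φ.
Yes, F is conservative. φ = 5*exp(x) + exp(y)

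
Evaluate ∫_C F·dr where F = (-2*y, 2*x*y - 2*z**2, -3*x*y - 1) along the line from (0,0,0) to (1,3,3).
-27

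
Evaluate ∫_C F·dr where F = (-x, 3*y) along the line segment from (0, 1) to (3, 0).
-6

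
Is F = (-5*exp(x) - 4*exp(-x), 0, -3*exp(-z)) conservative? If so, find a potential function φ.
Yes, F is conservative. φ = -5*exp(x) + 3*exp(-z) + 4*exp(-x)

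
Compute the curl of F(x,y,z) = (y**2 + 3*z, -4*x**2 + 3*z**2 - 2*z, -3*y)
(-6*z - 1, 3, -8*x - 2*y)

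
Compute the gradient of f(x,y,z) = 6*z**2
(0, 0, 12*z)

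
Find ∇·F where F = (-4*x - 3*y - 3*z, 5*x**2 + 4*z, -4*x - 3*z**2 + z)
-6*z - 3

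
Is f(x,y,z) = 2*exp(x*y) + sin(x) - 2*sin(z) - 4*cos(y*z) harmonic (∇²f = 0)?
No, ∇²f = 2*x**2*exp(x*y) + 2*y**2*exp(x*y) + 4*y**2*cos(y*z) + 4*z**2*cos(y*z) - sin(x) + 2*sin(z)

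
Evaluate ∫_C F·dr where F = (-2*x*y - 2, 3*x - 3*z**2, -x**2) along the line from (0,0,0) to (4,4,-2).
-32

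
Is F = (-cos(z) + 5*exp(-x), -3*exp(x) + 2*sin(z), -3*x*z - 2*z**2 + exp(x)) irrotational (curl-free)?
No, ∇×F = (-2*cos(z), 3*z - exp(x) + sin(z), -3*exp(x))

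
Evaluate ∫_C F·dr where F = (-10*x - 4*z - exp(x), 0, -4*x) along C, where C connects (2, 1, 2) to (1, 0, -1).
-E + exp(2) + 35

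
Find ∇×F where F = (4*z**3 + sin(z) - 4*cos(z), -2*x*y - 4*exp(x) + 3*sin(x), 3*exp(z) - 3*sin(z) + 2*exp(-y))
(-2*exp(-y), 12*z**2 + 4*sin(z) + cos(z), -2*y - 4*exp(x) + 3*cos(x))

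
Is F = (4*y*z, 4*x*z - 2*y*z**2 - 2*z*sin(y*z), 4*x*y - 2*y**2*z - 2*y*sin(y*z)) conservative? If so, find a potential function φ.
Yes, F is conservative. φ = 4*x*y*z - y**2*z**2 + 2*cos(y*z)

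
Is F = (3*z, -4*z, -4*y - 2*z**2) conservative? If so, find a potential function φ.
No, ∇×F = (0, 3, 0) ≠ 0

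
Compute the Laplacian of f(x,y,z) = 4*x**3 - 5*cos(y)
24*x + 5*cos(y)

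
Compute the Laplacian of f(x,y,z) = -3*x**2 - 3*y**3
-18*y - 6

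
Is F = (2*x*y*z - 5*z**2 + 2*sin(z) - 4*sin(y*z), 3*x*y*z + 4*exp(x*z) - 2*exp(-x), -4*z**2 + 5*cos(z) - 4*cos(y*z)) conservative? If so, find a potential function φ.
No, ∇×F = (-3*x*y - 4*x*exp(x*z) + 4*z*sin(y*z), 2*x*y - 4*y*cos(y*z) - 10*z + 2*cos(z), (z*(-2*x + 3*y + 4*exp(x*z) + 4*cos(y*z))*exp(x) + 2)*exp(-x)) ≠ 0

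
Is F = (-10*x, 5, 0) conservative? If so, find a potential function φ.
Yes, F is conservative. φ = -5*x**2 + 5*y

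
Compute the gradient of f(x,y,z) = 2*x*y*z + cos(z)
(2*y*z, 2*x*z, 2*x*y - sin(z))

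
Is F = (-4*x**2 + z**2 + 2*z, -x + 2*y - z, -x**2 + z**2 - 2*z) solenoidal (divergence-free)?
No, ∇·F = -8*x + 2*z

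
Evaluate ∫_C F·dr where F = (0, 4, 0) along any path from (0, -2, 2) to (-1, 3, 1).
20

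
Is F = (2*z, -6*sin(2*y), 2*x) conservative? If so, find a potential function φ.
Yes, F is conservative. φ = 2*x*z + 3*cos(2*y)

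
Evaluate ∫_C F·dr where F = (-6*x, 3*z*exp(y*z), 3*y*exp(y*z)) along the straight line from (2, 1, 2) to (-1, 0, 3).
12 - 3*exp(2)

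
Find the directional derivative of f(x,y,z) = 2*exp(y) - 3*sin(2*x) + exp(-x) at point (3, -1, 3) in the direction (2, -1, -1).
-sqrt(6)*(1 + exp(2) + 6*exp(3)*cos(6))*exp(-3)/3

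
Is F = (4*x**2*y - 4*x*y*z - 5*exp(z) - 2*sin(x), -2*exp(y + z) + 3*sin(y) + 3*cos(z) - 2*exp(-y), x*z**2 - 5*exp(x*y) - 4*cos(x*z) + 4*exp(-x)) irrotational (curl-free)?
No, ∇×F = (-5*x*exp(x*y) + 2*exp(y + z) + 3*sin(z), -4*x*y + 5*y*exp(x*y) - z**2 - 4*z*sin(x*z) - 5*exp(z) + 4*exp(-x), 4*x*(-x + z))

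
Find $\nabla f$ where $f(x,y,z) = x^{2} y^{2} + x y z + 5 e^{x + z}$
(2*x*y**2 + y*z + 5*exp(x + z), x*(2*x*y + z), x*y + 5*exp(x + z))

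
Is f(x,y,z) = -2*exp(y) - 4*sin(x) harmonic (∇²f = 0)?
No, ∇²f = -2*exp(y) + 4*sin(x)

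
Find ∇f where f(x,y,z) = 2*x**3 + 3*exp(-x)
(6*x**2 - 3*exp(-x), 0, 0)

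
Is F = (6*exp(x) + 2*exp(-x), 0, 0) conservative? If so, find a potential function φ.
Yes, F is conservative. φ = 6*exp(x) - 2*exp(-x)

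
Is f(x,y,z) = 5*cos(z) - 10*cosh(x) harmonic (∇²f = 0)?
No, ∇²f = -5*cos(z) - 10*cosh(x)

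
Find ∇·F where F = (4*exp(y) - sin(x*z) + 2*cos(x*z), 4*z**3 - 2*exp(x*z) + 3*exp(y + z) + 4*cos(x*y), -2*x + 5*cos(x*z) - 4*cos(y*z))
-4*x*sin(x*y) - 5*x*sin(x*z) + 4*y*sin(y*z) - 2*z*sin(x*z) - z*cos(x*z) + 3*exp(y + z)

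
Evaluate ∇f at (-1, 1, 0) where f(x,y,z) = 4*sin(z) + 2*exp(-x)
(-2*E, 0, 4)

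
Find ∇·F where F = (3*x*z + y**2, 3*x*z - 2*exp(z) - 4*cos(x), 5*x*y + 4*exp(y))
3*z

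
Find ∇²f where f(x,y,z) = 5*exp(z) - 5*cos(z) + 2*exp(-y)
5*exp(z) + 5*cos(z) + 2*exp(-y)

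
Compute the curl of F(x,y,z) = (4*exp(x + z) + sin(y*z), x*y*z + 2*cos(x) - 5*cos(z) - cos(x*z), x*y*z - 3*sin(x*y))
(-x*y + x*z - x*sin(x*z) - 3*x*cos(x*y) - 5*sin(z), -y*z + 3*y*cos(x*y) + y*cos(y*z) + 4*exp(x + z), y*z + z*sin(x*z) - z*cos(y*z) - 2*sin(x))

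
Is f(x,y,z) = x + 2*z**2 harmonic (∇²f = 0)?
No, ∇²f = 4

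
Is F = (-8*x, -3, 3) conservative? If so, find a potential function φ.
Yes, F is conservative. φ = -4*x**2 - 3*y + 3*z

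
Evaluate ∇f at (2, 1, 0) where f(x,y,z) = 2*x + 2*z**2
(2, 0, 0)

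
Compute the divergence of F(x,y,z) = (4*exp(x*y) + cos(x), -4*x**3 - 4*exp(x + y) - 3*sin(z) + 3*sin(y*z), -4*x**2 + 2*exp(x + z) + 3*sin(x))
4*y*exp(x*y) + 3*z*cos(y*z) - 4*exp(x + y) + 2*exp(x + z) - sin(x)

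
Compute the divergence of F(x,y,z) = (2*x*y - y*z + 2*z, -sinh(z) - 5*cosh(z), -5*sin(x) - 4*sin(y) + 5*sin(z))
2*y + 5*cos(z)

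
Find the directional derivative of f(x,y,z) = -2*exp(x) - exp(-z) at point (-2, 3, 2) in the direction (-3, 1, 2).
4*sqrt(14)*exp(-2)/7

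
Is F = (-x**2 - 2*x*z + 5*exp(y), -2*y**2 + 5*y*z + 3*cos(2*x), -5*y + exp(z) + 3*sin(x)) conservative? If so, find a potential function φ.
No, ∇×F = (-5*y - 5, -2*x - 3*cos(x), -5*exp(y) - 6*sin(2*x)) ≠ 0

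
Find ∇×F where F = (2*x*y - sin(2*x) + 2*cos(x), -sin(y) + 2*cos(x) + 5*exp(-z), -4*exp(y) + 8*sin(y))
(-4*exp(y) + 8*cos(y) + 5*exp(-z), 0, -2*x - 2*sin(x))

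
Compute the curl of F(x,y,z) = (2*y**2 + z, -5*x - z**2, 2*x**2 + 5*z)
(2*z, 1 - 4*x, -4*y - 5)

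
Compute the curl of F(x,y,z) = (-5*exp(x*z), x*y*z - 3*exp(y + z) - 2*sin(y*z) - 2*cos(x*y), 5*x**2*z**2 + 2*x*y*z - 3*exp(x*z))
(-x*y + 2*x*z + 2*y*cos(y*z) + 3*exp(y + z), -10*x*z**2 - 5*x*exp(x*z) - 2*y*z + 3*z*exp(x*z), y*(z + 2*sin(x*y)))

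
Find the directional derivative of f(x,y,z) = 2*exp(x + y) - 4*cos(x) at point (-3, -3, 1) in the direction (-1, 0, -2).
2*sqrt(5)*(-1 + 2*exp(6)*sin(3))*exp(-6)/5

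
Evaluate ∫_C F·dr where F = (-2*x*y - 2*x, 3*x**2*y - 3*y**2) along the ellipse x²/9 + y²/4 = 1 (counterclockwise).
0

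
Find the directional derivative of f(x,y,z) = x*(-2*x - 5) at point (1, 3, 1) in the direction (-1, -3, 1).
9*sqrt(11)/11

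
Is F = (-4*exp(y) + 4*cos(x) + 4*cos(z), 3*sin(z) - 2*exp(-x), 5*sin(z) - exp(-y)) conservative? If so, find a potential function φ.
No, ∇×F = (-3*cos(z) + exp(-y), -4*sin(z), 4*exp(y) + 2*exp(-x)) ≠ 0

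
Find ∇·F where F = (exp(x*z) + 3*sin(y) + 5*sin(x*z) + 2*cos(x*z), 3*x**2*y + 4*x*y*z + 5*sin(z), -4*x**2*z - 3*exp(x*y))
-x**2 + 4*x*z + z*exp(x*z) - 2*z*sin(x*z) + 5*z*cos(x*z)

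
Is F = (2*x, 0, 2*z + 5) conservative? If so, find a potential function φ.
Yes, F is conservative. φ = x**2 + z**2 + 5*z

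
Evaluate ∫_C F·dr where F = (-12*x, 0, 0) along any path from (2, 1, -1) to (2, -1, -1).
0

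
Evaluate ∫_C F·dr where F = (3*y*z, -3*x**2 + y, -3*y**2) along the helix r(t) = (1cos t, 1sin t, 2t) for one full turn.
6*pi*(-pi - 1)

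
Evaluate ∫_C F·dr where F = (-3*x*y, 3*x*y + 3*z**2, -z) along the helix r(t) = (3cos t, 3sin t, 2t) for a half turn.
-72*pi - 2*pi**2 + 54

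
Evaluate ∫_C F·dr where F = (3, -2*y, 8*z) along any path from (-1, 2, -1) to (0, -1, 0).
2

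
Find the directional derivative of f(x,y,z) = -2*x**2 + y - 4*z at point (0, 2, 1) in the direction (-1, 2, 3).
-5*sqrt(14)/7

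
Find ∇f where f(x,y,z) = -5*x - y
(-5, -1, 0)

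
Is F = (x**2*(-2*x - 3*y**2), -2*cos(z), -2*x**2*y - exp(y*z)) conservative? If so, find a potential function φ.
No, ∇×F = (-2*x**2 - z*exp(y*z) - 2*sin(z), 4*x*y, 6*x**2*y) ≠ 0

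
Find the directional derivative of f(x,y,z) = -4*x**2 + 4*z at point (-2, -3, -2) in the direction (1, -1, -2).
4*sqrt(6)/3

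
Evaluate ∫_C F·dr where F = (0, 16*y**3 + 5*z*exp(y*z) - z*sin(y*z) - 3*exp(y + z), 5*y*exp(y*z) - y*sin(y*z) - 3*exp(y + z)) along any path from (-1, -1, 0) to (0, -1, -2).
-6 + cos(2) - 3*exp(-3) + 3*exp(-1) + 5*exp(2)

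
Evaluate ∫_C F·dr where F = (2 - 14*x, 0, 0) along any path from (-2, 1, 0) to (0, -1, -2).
32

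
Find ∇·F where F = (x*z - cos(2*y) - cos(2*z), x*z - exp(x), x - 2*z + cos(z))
z - sin(z) - 2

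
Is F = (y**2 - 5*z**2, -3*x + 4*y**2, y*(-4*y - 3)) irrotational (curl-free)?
No, ∇×F = (-8*y - 3, -10*z, -2*y - 3)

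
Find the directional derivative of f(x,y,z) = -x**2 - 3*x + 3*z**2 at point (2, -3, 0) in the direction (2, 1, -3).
-sqrt(14)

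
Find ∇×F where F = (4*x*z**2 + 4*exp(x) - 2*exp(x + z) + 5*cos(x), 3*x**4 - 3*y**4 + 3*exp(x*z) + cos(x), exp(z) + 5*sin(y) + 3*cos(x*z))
(-3*x*exp(x*z) + 5*cos(y), 8*x*z + 3*z*sin(x*z) - 2*exp(x + z), 12*x**3 + 3*z*exp(x*z) - sin(x))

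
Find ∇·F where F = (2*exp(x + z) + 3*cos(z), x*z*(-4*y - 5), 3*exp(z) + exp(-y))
-4*x*z + 3*exp(z) + 2*exp(x + z)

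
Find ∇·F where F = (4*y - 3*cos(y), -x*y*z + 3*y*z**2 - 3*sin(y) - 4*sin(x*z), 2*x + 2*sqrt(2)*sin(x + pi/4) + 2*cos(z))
-x*z + 3*z**2 - 2*sin(z) - 3*cos(y)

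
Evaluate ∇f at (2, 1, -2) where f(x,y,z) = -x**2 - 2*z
(-4, 0, -2)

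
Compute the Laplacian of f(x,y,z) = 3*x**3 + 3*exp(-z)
18*x + 3*exp(-z)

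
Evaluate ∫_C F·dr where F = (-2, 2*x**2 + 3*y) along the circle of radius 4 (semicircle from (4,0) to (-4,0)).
16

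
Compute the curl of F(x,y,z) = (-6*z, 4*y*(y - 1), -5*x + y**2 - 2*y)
(2*y - 2, -1, 0)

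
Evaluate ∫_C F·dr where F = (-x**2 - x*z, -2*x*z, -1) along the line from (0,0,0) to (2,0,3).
-29/3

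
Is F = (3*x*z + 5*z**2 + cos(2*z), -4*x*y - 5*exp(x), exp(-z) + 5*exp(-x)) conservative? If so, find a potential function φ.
No, ∇×F = (0, 3*x + 10*z - 2*sin(2*z) + 5*exp(-x), -4*y - 5*exp(x)) ≠ 0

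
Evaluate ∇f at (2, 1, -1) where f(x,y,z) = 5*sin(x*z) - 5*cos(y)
(-5*cos(2), 5*sin(1), 10*cos(2))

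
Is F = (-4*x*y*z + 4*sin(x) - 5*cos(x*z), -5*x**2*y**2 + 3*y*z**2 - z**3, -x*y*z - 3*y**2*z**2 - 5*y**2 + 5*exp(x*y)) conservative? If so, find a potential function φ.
No, ∇×F = (-x*z + 5*x*exp(x*y) - 6*y*z**2 - 6*y*z - 10*y + 3*z**2, -4*x*y + 5*x*sin(x*z) + y*z - 5*y*exp(x*y), 2*x*(-5*y**2 + 2*z)) ≠ 0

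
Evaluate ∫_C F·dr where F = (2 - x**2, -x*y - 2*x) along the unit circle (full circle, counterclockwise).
-2*pi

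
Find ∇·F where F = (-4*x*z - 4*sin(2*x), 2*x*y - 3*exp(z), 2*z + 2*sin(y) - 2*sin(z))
2*x - 4*z - 8*cos(2*x) - 2*cos(z) + 2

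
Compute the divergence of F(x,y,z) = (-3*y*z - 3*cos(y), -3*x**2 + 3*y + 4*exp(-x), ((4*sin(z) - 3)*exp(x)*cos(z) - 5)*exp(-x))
-8*sin(z)**2 + 3*sin(z) + 7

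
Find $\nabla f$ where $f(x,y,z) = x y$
(y, x, 0)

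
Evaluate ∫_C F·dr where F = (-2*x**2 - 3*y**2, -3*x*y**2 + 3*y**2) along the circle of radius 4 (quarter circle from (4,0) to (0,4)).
704/3 - 48*pi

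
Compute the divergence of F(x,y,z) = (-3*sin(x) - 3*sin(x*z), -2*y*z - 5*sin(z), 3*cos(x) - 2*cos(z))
-3*z*cos(x*z) - 2*z + 2*sin(z) - 3*cos(x)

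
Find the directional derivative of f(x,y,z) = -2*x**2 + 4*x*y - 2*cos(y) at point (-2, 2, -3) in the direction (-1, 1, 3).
2*sqrt(11)*(-12 + sin(2))/11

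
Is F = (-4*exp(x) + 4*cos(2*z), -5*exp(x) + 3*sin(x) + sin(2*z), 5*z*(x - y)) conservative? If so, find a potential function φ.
No, ∇×F = (-5*z - 2*cos(2*z), -5*z - 8*sin(2*z), -5*exp(x) + 3*cos(x)) ≠ 0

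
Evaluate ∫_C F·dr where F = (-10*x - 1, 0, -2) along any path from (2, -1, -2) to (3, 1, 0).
-30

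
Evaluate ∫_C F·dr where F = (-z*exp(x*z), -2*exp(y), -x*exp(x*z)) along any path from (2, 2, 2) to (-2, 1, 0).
-2*E - 1 + 2*exp(2) + exp(4)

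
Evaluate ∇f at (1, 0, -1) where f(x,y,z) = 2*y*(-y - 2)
(0, -4, 0)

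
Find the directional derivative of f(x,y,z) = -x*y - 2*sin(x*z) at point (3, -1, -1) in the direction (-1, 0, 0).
-1 - 2*cos(3)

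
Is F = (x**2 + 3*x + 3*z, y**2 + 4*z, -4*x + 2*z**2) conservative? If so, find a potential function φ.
No, ∇×F = (-4, 7, 0) ≠ 0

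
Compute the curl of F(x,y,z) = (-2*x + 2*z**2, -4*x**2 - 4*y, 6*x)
(0, 4*z - 6, -8*x)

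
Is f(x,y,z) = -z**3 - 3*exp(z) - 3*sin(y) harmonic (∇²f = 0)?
No, ∇²f = -6*z - 3*exp(z) + 3*sin(y)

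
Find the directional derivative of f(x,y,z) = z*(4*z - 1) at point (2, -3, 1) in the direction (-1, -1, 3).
21*sqrt(11)/11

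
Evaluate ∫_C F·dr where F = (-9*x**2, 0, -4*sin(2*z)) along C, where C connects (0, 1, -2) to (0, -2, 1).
2*cos(2) - 2*cos(4)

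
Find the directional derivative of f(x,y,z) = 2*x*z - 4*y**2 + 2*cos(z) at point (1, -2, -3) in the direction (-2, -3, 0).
-36*sqrt(13)/13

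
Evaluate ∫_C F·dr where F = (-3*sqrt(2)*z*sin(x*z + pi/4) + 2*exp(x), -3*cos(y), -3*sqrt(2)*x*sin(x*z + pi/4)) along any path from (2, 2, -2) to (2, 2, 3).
3*sqrt(2)*(cos(pi/4 + 6) - sin(pi/4 + 4))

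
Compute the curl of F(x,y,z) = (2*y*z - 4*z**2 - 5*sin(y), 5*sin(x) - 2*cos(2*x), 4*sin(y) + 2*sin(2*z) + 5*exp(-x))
(4*cos(y), 2*y - 8*z + 5*exp(-x), -2*z + 4*sin(2*x) + 5*cos(x) + 5*cos(y))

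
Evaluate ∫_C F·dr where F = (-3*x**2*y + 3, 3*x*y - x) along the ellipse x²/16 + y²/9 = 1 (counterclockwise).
132*pi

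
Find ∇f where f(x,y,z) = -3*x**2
(-6*x, 0, 0)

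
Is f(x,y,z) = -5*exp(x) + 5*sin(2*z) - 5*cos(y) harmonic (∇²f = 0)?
No, ∇²f = -5*exp(x) - 20*sin(2*z) + 5*cos(y)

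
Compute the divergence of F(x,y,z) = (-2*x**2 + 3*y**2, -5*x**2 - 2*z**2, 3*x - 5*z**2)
-4*x - 10*z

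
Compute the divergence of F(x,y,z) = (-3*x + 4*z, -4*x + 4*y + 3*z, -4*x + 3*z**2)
6*z + 1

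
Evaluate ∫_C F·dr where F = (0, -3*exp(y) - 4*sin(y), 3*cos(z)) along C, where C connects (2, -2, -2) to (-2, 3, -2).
-3*exp(3) + 4*cos(3) + 3*exp(-2) - 4*cos(2)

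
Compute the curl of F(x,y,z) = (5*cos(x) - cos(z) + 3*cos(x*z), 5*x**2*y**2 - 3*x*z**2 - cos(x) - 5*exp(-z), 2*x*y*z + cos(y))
(8*x*z - sin(y) - 5*exp(-z), -3*x*sin(x*z) - 2*y*z + sin(z), 10*x*y**2 - 3*z**2 + sin(x))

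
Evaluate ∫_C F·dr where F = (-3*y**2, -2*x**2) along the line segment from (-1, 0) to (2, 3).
-33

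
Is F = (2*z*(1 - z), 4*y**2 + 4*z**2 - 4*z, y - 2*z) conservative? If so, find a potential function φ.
No, ∇×F = (5 - 8*z, 2 - 4*z, 0) ≠ 0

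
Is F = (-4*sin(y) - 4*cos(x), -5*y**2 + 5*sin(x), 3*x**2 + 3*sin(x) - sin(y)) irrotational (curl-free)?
No, ∇×F = (-cos(y), -6*x - 3*cos(x), 5*cos(x) + 4*cos(y))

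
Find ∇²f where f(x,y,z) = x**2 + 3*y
2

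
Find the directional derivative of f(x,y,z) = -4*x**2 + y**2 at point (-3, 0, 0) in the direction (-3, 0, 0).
-24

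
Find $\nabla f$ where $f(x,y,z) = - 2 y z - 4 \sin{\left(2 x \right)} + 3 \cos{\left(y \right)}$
(-8*cos(2*x), -2*z - 3*sin(y), -2*y)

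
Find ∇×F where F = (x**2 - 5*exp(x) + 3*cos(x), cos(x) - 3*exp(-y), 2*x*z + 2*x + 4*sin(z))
(0, -2*z - 2, -sin(x))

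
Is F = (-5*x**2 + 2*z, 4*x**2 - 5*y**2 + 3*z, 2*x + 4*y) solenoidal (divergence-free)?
No, ∇·F = -10*x - 10*y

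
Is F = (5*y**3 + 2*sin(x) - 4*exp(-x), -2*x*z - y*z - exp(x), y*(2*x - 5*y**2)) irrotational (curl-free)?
No, ∇×F = (4*x - 15*y**2 + y, -2*y, -15*y**2 - 2*z - exp(x))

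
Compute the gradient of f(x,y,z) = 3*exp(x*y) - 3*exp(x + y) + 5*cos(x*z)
(3*y*exp(x*y) - 5*z*sin(x*z) - 3*exp(x + y), 3*x*exp(x*y) - 3*exp(x + y), -5*x*sin(x*z))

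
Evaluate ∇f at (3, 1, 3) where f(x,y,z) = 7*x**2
(42, 0, 0)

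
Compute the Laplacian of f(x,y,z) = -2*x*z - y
0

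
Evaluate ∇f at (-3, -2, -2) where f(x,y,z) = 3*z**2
(0, 0, -12)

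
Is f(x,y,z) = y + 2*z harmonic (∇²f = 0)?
Yes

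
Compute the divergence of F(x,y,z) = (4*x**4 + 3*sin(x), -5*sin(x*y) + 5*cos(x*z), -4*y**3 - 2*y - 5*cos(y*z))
16*x**3 - 5*x*cos(x*y) + 5*y*sin(y*z) + 3*cos(x)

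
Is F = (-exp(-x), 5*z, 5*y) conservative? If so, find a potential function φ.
Yes, F is conservative. φ = 5*y*z + exp(-x)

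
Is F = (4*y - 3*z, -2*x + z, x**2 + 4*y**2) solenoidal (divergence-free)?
Yes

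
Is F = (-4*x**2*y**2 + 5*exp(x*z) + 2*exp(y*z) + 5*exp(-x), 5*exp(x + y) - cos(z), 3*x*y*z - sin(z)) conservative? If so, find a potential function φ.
No, ∇×F = (3*x*z - sin(z), 5*x*exp(x*z) - 3*y*z + 2*y*exp(y*z), 8*x**2*y - 2*z*exp(y*z) + 5*exp(x + y)) ≠ 0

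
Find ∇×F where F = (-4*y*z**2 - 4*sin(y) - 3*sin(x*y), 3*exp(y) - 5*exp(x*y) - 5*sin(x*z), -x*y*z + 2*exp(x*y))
(x*(-z + 2*exp(x*y) + 5*cos(x*z)), y*(-7*z - 2*exp(x*y)), 3*x*cos(x*y) - 5*y*exp(x*y) + 4*z**2 - 5*z*cos(x*z) + 4*cos(y))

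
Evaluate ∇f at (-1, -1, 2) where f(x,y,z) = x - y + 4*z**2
(1, -1, 16)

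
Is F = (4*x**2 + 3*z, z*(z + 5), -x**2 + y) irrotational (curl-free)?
No, ∇×F = (-2*z - 4, 2*x + 3, 0)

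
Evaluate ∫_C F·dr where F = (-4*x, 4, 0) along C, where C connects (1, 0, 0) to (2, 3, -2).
6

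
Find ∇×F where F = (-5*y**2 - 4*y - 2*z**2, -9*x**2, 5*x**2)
(0, -10*x - 4*z, -18*x + 10*y + 4)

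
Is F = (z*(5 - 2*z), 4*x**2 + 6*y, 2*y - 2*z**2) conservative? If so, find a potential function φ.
No, ∇×F = (2, 5 - 4*z, 8*x) ≠ 0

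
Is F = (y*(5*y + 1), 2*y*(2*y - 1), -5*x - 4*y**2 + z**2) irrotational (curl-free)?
No, ∇×F = (-8*y, 5, -10*y - 1)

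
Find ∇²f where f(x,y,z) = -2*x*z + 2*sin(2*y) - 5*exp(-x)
-8*sin(2*y) - 5*exp(-x)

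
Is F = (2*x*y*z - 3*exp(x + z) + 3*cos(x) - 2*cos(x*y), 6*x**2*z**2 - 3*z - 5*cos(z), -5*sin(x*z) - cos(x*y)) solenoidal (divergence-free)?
No, ∇·F = -5*x*cos(x*z) + 2*y*z + 2*y*sin(x*y) - 3*exp(x + z) - 3*sin(x)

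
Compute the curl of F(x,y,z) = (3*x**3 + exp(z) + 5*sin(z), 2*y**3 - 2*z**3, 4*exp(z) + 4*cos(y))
(6*z**2 - 4*sin(y), exp(z) + 5*cos(z), 0)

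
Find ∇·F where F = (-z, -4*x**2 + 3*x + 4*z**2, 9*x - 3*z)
-3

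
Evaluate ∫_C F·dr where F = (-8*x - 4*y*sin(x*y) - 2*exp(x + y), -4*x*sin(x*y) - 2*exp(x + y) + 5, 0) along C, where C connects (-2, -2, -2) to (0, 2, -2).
-2*exp(2) + 2*exp(-4) - 4*cos(4) + 40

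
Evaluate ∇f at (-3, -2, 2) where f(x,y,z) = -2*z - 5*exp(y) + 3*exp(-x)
(-3*exp(3), -5*exp(-2), -2)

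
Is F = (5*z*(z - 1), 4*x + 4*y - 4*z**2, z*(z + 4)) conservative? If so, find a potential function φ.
No, ∇×F = (8*z, 10*z - 5, 4) ≠ 0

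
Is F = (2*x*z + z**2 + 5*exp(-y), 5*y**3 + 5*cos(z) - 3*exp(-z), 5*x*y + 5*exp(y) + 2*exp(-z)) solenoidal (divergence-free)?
No, ∇·F = 15*y**2 + 2*z - 2*exp(-z)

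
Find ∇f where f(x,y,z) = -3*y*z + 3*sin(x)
(3*cos(x), -3*z, -3*y)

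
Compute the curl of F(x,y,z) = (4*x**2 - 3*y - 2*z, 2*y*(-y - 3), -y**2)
(-2*y, -2, 3)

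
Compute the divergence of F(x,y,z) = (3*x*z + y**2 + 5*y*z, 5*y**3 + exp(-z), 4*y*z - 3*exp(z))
15*y**2 + 4*y + 3*z - 3*exp(z)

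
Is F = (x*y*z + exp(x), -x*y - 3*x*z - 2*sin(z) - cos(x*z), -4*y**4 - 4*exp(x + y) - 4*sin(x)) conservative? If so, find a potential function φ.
No, ∇×F = (-x*sin(x*z) + 3*x - 16*y**3 - 4*exp(x + y) + 2*cos(z), x*y + 4*exp(x + y) + 4*cos(x), -x*z - y + z*sin(x*z) - 3*z) ≠ 0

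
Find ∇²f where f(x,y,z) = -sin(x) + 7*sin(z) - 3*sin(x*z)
3*x**2*sin(x*z) + 3*z**2*sin(x*z) + sin(x) - 7*sin(z)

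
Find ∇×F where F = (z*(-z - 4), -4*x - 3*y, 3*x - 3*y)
(-3, -2*z - 7, -4)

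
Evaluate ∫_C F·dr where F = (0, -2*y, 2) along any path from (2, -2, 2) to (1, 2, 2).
0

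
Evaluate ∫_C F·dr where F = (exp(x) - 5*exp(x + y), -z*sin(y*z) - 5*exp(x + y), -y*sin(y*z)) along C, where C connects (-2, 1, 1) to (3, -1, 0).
-5*exp(2) - cos(1) - exp(-2) + 1 + 5*exp(-1) + exp(3)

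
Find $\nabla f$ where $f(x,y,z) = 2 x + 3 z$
(2, 0, 3)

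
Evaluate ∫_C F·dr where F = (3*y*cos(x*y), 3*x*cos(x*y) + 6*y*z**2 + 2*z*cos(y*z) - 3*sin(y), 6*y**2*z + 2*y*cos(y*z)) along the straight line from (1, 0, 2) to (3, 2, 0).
-3 + 3*cos(2) + 3*sin(6)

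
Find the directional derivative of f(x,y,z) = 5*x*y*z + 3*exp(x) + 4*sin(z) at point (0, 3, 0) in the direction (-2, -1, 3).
3*sqrt(14)/7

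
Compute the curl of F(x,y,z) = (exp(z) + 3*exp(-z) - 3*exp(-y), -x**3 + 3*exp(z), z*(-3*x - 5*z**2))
(-3*exp(z), 3*z + exp(z) - 3*exp(-z), -3*x**2 - 3*exp(-y))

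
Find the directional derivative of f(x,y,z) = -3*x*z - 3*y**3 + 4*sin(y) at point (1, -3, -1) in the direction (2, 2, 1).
-53 + 8*cos(3)/3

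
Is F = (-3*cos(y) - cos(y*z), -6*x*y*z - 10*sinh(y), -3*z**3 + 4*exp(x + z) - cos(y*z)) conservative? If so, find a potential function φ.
No, ∇×F = (6*x*y + z*sin(y*z), y*sin(y*z) - 4*exp(x + z), -6*y*z - z*sin(y*z) - 3*sin(y)) ≠ 0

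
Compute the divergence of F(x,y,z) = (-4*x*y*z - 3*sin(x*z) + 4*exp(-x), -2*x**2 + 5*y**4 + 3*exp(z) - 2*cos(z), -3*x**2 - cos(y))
20*y**3 - 4*y*z - 3*z*cos(x*z) - 4*exp(-x)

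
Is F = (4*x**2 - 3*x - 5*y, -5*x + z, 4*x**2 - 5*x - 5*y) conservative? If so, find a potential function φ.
No, ∇×F = (-6, 5 - 8*x, 0) ≠ 0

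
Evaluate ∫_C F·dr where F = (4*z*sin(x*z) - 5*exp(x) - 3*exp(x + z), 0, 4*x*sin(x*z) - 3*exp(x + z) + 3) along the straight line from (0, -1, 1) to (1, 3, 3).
-3*exp(4) - 2*E - 4*cos(3) + 15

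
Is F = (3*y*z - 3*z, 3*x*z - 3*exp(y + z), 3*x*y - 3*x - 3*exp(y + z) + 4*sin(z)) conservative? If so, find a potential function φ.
Yes, F is conservative. φ = 3*x*y*z - 3*x*z - 3*exp(y + z) - 4*cos(z)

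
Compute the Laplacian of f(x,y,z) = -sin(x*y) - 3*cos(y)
x**2*sin(x*y) + y**2*sin(x*y) + 3*cos(y)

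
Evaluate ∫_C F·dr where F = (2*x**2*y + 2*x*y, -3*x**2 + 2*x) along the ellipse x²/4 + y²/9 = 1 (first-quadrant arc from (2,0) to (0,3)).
-32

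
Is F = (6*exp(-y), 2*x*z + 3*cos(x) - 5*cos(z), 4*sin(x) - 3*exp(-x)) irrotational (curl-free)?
No, ∇×F = (-2*x - 5*sin(z), -4*cos(x) - 3*exp(-x), 2*z - 3*sin(x) + 6*exp(-y))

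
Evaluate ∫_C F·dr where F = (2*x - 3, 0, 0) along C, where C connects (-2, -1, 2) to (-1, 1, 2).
-6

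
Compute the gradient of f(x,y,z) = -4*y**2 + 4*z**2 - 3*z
(0, -8*y, 8*z - 3)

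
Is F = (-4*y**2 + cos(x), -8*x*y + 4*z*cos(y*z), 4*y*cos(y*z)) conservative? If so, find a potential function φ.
Yes, F is conservative. φ = -4*x*y**2 + sin(x) + 4*sin(y*z)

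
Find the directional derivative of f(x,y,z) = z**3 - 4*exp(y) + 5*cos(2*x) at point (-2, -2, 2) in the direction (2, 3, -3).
2*sqrt(22)*((-9 + 5*sin(4))*exp(2) - 3)*exp(-2)/11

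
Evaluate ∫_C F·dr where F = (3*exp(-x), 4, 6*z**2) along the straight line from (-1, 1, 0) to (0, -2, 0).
-15 + 3*E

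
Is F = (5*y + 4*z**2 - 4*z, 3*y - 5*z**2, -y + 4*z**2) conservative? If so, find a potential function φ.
No, ∇×F = (10*z - 1, 8*z - 4, -5) ≠ 0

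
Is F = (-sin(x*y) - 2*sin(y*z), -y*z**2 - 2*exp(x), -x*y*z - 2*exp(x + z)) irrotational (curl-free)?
No, ∇×F = (z*(-x + 2*y), y*z - 2*y*cos(y*z) + 2*exp(x + z), x*cos(x*y) + 2*z*cos(y*z) - 2*exp(x))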